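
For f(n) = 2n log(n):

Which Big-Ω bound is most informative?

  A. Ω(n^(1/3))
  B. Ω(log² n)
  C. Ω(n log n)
C

f(n) = 2n log(n) is Ω(n log n).
All listed options are valid Big-Ω bounds (lower bounds),
but Ω(n log n) is the tightest (largest valid bound).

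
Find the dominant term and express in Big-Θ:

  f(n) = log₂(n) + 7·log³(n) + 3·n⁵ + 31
Θ(n⁵)

Order the terms by growth rate: 31 ≺ log₂(n) ≺ 7·log³(n) ≺ 3·n⁵.
The fastest-growing term 3·n⁵ dominates as n → ∞; dropping its constant factor gives Θ(n⁵).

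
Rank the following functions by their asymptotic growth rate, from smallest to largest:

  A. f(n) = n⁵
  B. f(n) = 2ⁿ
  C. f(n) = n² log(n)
C < A < B

Comparing growth rates:
C = n² log(n) is O(n² log n)
A = n⁵ is O(n⁵)
B = 2ⁿ is O(2ⁿ)

Therefore, the order from slowest to fastest is: C < A < B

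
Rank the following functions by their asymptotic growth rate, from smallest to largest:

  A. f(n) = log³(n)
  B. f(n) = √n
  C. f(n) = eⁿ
A < B < C

Comparing growth rates:
A = log³(n) is O(log³ n)
B = √n is O(√n)
C = eⁿ is O(eⁿ)

Therefore, the order from slowest to fastest is: A < B < C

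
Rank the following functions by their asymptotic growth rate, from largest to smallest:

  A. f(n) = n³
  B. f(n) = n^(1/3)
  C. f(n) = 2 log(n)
A > B > C

Comparing growth rates:
A = n³ is O(n³)
B = n^(1/3) is O(n^(1/3))
C = 2 log(n) is O(log n)

Therefore, the order from fastest to slowest is: A > B > C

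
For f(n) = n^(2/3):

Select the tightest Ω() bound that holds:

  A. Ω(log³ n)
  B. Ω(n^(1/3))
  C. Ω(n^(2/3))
C

f(n) = n^(2/3) is Ω(n^(2/3)).
All listed options are valid Big-Ω bounds (lower bounds),
but Ω(n^(2/3)) is the tightest (largest valid bound).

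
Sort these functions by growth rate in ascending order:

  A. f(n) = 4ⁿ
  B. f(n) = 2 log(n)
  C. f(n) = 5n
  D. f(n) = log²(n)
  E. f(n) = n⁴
B < D < C < E < A

Comparing growth rates:
B = 2 log(n) is O(log n)
D = log²(n) is O(log² n)
C = 5n is O(n)
E = n⁴ is O(n⁴)
A = 4ⁿ is O(4ⁿ)

Therefore, the order from slowest to fastest is: B < D < C < E < A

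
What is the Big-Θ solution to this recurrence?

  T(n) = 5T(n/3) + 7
Θ(n^log₃(5))

Master Theorem: a = 5, b = 3, f(n) = 7.
Compute the critical exponent d = log₃(5) = 1.465.
Compare f(n) = Θ(1) against n^d:
  k = 0 < d = 1.465, so f(n) = O(n^(d-ε)) — Case 1.
  The recursion cost dominates: T(n) = Θ(n^d) = Θ(n^log₃(5)).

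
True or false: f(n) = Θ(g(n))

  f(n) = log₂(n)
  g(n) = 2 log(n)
True

f(n) = log₂(n) and g(n) = 2 log(n) are both O(log n).
Since they have the same asymptotic growth rate, f(n) = Θ(g(n)) is true.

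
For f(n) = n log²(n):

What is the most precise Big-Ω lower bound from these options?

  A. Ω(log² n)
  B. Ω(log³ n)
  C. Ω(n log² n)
C

f(n) = n log²(n) is Ω(n log² n).
All listed options are valid Big-Ω bounds (lower bounds),
but Ω(n log² n) is the tightest (largest valid bound).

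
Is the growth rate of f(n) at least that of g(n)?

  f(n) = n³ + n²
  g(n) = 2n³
True

f(n) = n³ + n² and g(n) = 2n³ are both O(n³).
Big-Ω permits equal growth rates (f ≥ c·g for some c > 0), so f(n) = Ω(g(n)) is true.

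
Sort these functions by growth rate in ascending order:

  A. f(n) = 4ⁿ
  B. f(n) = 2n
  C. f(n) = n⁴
B < C < A

Comparing growth rates:
B = 2n is O(n)
C = n⁴ is O(n⁴)
A = 4ⁿ is O(4ⁿ)

Therefore, the order from slowest to fastest is: B < C < A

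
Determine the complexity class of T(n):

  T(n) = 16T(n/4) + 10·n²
Θ(n² log n)

Master Theorem: a = 16, b = 4, f(n) = 10·n².
Compute the critical exponent d = log₄(16) = 2.
Compare f(n) = Θ(n²) against n^d:
  k = 2 = d, so f(n) = Θ(n^d) — Case 2.
  Work is balanced across levels: T(n) = Θ(n^d log n) = Θ(n² log n).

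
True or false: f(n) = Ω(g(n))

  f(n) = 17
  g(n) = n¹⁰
False

f(n) = 17 is O(1), and g(n) = n¹⁰ is O(n¹⁰).
Since O(1) grows slower than O(n¹⁰), f(n) = Ω(g(n)) is false.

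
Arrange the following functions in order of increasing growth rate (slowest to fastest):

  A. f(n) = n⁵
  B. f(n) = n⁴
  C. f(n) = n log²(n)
C < B < A

Comparing growth rates:
C = n log²(n) is O(n log² n)
B = n⁴ is O(n⁴)
A = n⁵ is O(n⁵)

Therefore, the order from slowest to fastest is: C < B < A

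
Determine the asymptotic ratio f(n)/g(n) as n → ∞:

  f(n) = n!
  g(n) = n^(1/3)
∞

Since n! (O(n!)) grows faster than n^(1/3) (O(n^(1/3))),
the ratio f(n)/g(n) → ∞ as n → ∞.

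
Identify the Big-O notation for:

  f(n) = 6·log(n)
O(log n)

The dominant term in 6·log(n) is 6·log(n), which is Θ(log n).
Constants are absorbed, so the tightest bound is O(log n).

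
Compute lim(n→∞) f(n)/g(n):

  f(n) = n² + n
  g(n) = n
∞

Since n² + n (O(n²)) grows faster than n (O(n)),
the ratio f(n)/g(n) → ∞ as n → ∞.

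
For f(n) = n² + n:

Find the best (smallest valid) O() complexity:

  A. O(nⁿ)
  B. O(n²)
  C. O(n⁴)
B

f(n) = n² + n is O(n²).
All listed options are valid Big-O bounds (upper bounds),
but O(n²) is the tightest (smallest valid bound).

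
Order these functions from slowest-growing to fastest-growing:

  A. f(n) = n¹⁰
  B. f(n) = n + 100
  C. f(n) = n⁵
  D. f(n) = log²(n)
D < B < C < A

Comparing growth rates:
D = log²(n) is O(log² n)
B = n + 100 is O(n)
C = n⁵ is O(n⁵)
A = n¹⁰ is O(n¹⁰)

Therefore, the order from slowest to fastest is: D < B < C < A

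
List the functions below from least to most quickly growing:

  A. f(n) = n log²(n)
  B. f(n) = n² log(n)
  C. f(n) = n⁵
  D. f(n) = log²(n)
D < A < B < C

Comparing growth rates:
D = log²(n) is O(log² n)
A = n log²(n) is O(n log² n)
B = n² log(n) is O(n² log n)
C = n⁵ is O(n⁵)

Therefore, the order from slowest to fastest is: D < A < B < C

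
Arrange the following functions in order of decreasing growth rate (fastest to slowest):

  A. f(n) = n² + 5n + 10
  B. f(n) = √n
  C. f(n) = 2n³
C > A > B

Comparing growth rates:
C = 2n³ is O(n³)
A = n² + 5n + 10 is O(n²)
B = √n is O(√n)

Therefore, the order from fastest to slowest is: C > A > B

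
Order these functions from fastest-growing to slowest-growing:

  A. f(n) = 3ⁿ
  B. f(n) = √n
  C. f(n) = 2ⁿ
A > C > B

Comparing growth rates:
A = 3ⁿ is O(3ⁿ)
C = 2ⁿ is O(2ⁿ)
B = √n is O(√n)

Therefore, the order from fastest to slowest is: A > C > B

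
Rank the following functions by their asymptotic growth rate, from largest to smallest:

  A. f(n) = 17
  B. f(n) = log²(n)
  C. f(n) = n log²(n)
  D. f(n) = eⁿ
D > C > B > A

Comparing growth rates:
D = eⁿ is O(eⁿ)
C = n log²(n) is O(n log² n)
B = log²(n) is O(log² n)
A = 17 is O(1)

Therefore, the order from fastest to slowest is: D > C > B > A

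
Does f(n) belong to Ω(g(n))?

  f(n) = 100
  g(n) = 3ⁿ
False

f(n) = 100 is O(1), and g(n) = 3ⁿ is O(3ⁿ).
Since O(1) grows slower than O(3ⁿ), f(n) = Ω(g(n)) is false.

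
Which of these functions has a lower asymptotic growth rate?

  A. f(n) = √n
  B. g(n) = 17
B

f(n) = √n is O(√n), while g(n) = 17 is O(1).
Since O(1) grows slower than O(√n), g(n) is dominated.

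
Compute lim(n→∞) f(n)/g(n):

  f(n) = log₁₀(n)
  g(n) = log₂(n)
log(2)/log(10)

Since log₁₀(n) and log₂(n) have the same growth rate (O(log n)),
the ratio converges to a constant: log(2)/log(10).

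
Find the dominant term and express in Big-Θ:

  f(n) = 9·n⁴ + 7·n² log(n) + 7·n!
Θ(n!)

Order the terms by growth rate: 7·n² log(n) ≺ 9·n⁴ ≺ 7·n!.
The fastest-growing term 7·n! dominates as n → ∞; dropping its constant factor gives Θ(n!).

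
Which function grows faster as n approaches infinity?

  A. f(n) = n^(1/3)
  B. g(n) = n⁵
B

f(n) = n^(1/3) is O(n^(1/3)), while g(n) = n⁵ is O(n⁵).
Since O(n⁵) grows faster than O(n^(1/3)), g(n) dominates.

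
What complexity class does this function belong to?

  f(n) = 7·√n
O(√n)

The dominant term in 7·√n is 7·√n, which is Θ(√n).
Constants are absorbed, so the tightest bound is O(√n).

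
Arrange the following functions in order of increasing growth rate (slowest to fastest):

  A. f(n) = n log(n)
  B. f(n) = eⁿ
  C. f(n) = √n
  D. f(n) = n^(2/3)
C < D < A < B

Comparing growth rates:
C = √n is O(√n)
D = n^(2/3) is O(n^(2/3))
A = n log(n) is O(n log n)
B = eⁿ is O(eⁿ)

Therefore, the order from slowest to fastest is: C < D < A < B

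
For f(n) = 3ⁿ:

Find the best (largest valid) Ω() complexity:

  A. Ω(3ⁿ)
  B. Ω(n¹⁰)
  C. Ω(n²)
A

f(n) = 3ⁿ is Ω(3ⁿ).
All listed options are valid Big-Ω bounds (lower bounds),
but Ω(3ⁿ) is the tightest (largest valid bound).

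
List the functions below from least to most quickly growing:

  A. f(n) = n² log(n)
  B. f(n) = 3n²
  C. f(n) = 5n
C < B < A

Comparing growth rates:
C = 5n is O(n)
B = 3n² is O(n²)
A = n² log(n) is O(n² log n)

Therefore, the order from slowest to fastest is: C < B < A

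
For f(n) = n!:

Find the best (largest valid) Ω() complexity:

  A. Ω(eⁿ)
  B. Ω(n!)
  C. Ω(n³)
B

f(n) = n! is Ω(n!).
All listed options are valid Big-Ω bounds (lower bounds),
but Ω(n!) is the tightest (largest valid bound).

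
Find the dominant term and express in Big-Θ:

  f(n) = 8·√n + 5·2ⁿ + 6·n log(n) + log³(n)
Θ(2ⁿ)

Order the terms by growth rate: log³(n) ≺ 8·√n ≺ 6·n log(n) ≺ 5·2ⁿ.
The fastest-growing term 5·2ⁿ dominates as n → ∞; dropping its constant factor gives Θ(2ⁿ).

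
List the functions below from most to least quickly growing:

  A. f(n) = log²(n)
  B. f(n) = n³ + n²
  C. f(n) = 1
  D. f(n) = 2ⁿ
D > B > A > C

Comparing growth rates:
D = 2ⁿ is O(2ⁿ)
B = n³ + n² is O(n³)
A = log²(n) is O(log² n)
C = 1 is O(1)

Therefore, the order from fastest to slowest is: D > B > A > C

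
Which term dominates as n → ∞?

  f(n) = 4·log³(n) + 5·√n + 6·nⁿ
6·nⁿ

Looking at each term:
  - 4·log³(n) is O(log³ n)
  - 5·√n is O(√n)
  - 6·nⁿ is O(nⁿ)

The term 6·nⁿ (O(nⁿ)) grows fastest and dominates all others.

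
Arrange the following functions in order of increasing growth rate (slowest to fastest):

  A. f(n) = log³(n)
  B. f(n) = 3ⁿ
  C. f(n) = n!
A < B < C

Comparing growth rates:
A = log³(n) is O(log³ n)
B = 3ⁿ is O(3ⁿ)
C = n! is O(n!)

Therefore, the order from slowest to fastest is: A < B < C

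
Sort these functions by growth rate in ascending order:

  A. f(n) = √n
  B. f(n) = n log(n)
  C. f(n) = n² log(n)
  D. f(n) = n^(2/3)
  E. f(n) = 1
E < A < D < B < C

Comparing growth rates:
E = 1 is O(1)
A = √n is O(√n)
D = n^(2/3) is O(n^(2/3))
B = n log(n) is O(n log n)
C = n² log(n) is O(n² log n)

Therefore, the order from slowest to fastest is: E < A < D < B < C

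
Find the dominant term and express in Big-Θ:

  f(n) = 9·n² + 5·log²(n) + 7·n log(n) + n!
Θ(n!)

Order the terms by growth rate: 5·log²(n) ≺ 7·n log(n) ≺ 9·n² ≺ n!.
The fastest-growing term n! dominates as n → ∞; dropping its constant factor gives Θ(n!).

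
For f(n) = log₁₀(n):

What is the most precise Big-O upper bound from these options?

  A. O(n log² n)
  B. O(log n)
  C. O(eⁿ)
B

f(n) = log₁₀(n) is O(log n).
All listed options are valid Big-O bounds (upper bounds),
but O(log n) is the tightest (smallest valid bound).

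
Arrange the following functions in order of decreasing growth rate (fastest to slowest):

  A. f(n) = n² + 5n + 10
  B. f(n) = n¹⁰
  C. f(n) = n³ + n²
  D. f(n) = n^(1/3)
B > C > A > D

Comparing growth rates:
B = n¹⁰ is O(n¹⁰)
C = n³ + n² is O(n³)
A = n² + 5n + 10 is O(n²)
D = n^(1/3) is O(n^(1/3))

Therefore, the order from fastest to slowest is: B > C > A > D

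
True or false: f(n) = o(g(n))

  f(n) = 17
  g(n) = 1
False

f(n) = 17 is O(1), and g(n) = 1 is O(1).
Since they have the same growth rate, f(n) = o(g(n)) is false.
(f = o(g) requires f to grow strictly slower, not equal.)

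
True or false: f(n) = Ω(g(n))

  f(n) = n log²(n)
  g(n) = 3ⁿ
False

f(n) = n log²(n) is O(n log² n), and g(n) = 3ⁿ is O(3ⁿ).
Since O(n log² n) grows slower than O(3ⁿ), f(n) = Ω(g(n)) is false.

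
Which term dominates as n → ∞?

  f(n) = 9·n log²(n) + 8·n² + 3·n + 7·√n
8·n²

Looking at each term:
  - 9·n log²(n) is O(n log² n)
  - 8·n² is O(n²)
  - 3·n is O(n)
  - 7·√n is O(√n)

The term 8·n² (O(n²)) grows fastest and dominates all others.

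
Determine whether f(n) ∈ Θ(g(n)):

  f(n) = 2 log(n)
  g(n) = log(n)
True

f(n) = 2 log(n) and g(n) = log(n) are both O(log n).
Since they have the same asymptotic growth rate, f(n) = Θ(g(n)) is true.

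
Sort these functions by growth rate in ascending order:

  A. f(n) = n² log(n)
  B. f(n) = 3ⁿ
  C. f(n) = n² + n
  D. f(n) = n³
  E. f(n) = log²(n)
E < C < A < D < B

Comparing growth rates:
E = log²(n) is O(log² n)
C = n² + n is O(n²)
A = n² log(n) is O(n² log n)
D = n³ is O(n³)
B = 3ⁿ is O(3ⁿ)

Therefore, the order from slowest to fastest is: E < C < A < D < B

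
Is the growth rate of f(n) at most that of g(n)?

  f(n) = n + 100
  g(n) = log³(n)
False

f(n) = n + 100 is O(n), and g(n) = log³(n) is O(log³ n).
Since O(n) grows faster than O(log³ n), f(n) = O(g(n)) is false.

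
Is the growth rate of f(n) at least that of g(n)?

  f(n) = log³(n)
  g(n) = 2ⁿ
False

f(n) = log³(n) is O(log³ n), and g(n) = 2ⁿ is O(2ⁿ).
Since O(log³ n) grows slower than O(2ⁿ), f(n) = Ω(g(n)) is false.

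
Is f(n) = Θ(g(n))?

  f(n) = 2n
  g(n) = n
True

f(n) = 2n and g(n) = n are both O(n).
Since they have the same asymptotic growth rate, f(n) = Θ(g(n)) is true.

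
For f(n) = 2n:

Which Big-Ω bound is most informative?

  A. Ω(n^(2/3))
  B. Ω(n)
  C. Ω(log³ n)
B

f(n) = 2n is Ω(n).
All listed options are valid Big-Ω bounds (lower bounds),
but Ω(n) is the tightest (largest valid bound).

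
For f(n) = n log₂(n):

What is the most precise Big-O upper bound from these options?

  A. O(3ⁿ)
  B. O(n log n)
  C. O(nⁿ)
B

f(n) = n log₂(n) is O(n log n).
All listed options are valid Big-O bounds (upper bounds),
but O(n log n) is the tightest (smallest valid bound).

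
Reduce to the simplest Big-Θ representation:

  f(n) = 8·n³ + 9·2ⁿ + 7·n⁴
Θ(2ⁿ)

Order the terms by growth rate: 8·n³ ≺ 7·n⁴ ≺ 9·2ⁿ.
The fastest-growing term 9·2ⁿ dominates as n → ∞; dropping its constant factor gives Θ(2ⁿ).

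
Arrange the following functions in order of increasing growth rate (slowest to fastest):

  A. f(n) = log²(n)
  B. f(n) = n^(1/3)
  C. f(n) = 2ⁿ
A < B < C

Comparing growth rates:
A = log²(n) is O(log² n)
B = n^(1/3) is O(n^(1/3))
C = 2ⁿ is O(2ⁿ)

Therefore, the order from slowest to fastest is: A < B < C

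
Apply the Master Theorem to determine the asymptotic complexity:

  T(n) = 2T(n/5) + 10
Θ(n^log₅(2))

Master Theorem: a = 2, b = 5, f(n) = 10.
Compute the critical exponent d = log₅(2) = 0.431.
Compare f(n) = Θ(1) against n^d:
  k = 0 < d = 0.431, so f(n) = O(n^(d-ε)) — Case 1.
  The recursion cost dominates: T(n) = Θ(n^d) = Θ(n^log₅(2)).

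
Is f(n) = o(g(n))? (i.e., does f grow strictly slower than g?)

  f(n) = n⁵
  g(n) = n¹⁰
True

f(n) = n⁵ is O(n⁵), and g(n) = n¹⁰ is O(n¹⁰).
Since O(n⁵) grows strictly slower than O(n¹⁰), f(n) = o(g(n)) is true.
This means lim(n→∞) f(n)/g(n) = 0.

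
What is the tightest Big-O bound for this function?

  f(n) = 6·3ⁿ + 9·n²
O(3ⁿ)

The dominant term in 6·3ⁿ + 9·n² is 6·3ⁿ, which is Θ(3ⁿ).
Lower-order terms (9·n²) are asymptotically negligible.
Constants are absorbed, so the tightest bound is O(3ⁿ).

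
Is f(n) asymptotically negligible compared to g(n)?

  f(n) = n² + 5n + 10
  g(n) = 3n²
False

f(n) = n² + 5n + 10 is O(n²), and g(n) = 3n² is O(n²).
Since they have the same growth rate, f(n) = o(g(n)) is false.
(f = o(g) requires f to grow strictly slower, not equal.)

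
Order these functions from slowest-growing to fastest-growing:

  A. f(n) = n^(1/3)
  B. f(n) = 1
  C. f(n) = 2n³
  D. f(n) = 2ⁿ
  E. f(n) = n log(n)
B < A < E < C < D

Comparing growth rates:
B = 1 is O(1)
A = n^(1/3) is O(n^(1/3))
E = n log(n) is O(n log n)
C = 2n³ is O(n³)
D = 2ⁿ is O(2ⁿ)

Therefore, the order from slowest to fastest is: B < A < E < C < D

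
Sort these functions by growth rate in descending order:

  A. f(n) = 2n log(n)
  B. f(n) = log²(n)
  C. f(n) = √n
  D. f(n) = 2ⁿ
D > A > C > B

Comparing growth rates:
D = 2ⁿ is O(2ⁿ)
A = 2n log(n) is O(n log n)
C = √n is O(√n)
B = log²(n) is O(log² n)

Therefore, the order from fastest to slowest is: D > A > C > B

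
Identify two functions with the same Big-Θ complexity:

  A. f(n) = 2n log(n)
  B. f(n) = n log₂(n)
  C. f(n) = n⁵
A and B

Examining each function:
  A. 2n log(n) is O(n log n)
  B. n log₂(n) is O(n log n)
  C. n⁵ is O(n⁵)

Functions A and B both have the same complexity class.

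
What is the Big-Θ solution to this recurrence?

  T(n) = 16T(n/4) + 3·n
Θ(n²)

Master Theorem: a = 16, b = 4, f(n) = 3·n.
Compute the critical exponent d = log₄(16) = 2.
Compare f(n) = Θ(n) against n^d:
  k = 1 < d = 2, so f(n) = O(n^(d-ε)) — Case 1.
  The recursion cost dominates: T(n) = Θ(n^d) = Θ(n²).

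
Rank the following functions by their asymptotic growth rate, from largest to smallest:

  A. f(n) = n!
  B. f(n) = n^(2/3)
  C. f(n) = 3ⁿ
A > C > B

Comparing growth rates:
A = n! is O(n!)
C = 3ⁿ is O(3ⁿ)
B = n^(2/3) is O(n^(2/3))

Therefore, the order from fastest to slowest is: A > C > B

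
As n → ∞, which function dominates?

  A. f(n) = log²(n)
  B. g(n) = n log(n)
B

f(n) = log²(n) is O(log² n), while g(n) = n log(n) is O(n log n).
Since O(n log n) grows faster than O(log² n), g(n) dominates.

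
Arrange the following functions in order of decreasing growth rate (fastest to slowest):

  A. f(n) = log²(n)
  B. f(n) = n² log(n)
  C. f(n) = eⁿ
C > B > A

Comparing growth rates:
C = eⁿ is O(eⁿ)
B = n² log(n) is O(n² log n)
A = log²(n) is O(log² n)

Therefore, the order from fastest to slowest is: C > B > A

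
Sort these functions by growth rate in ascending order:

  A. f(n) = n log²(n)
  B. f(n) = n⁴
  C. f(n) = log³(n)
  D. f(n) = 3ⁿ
C < A < B < D

Comparing growth rates:
C = log³(n) is O(log³ n)
A = n log²(n) is O(n log² n)
B = n⁴ is O(n⁴)
D = 3ⁿ is O(3ⁿ)

Therefore, the order from slowest to fastest is: C < A < B < D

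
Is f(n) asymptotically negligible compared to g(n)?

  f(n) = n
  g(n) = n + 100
False

f(n) = n is O(n), and g(n) = n + 100 is O(n).
Since they have the same growth rate, f(n) = o(g(n)) is false.
(f = o(g) requires f to grow strictly slower, not equal.)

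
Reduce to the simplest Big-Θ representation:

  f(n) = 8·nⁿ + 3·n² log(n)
Θ(nⁿ)

Order the terms by growth rate: 3·n² log(n) ≺ 8·nⁿ.
The fastest-growing term 8·nⁿ dominates as n → ∞; dropping its constant factor gives Θ(nⁿ).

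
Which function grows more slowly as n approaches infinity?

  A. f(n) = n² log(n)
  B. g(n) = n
B

f(n) = n² log(n) is O(n² log n), while g(n) = n is O(n).
Since O(n) grows slower than O(n² log n), g(n) is dominated.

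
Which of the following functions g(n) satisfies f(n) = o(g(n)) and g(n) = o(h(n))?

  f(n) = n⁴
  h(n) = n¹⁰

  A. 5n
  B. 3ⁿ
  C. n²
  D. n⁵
D

We need g(n) with n⁴ = o(g(n)) and g(n) = o(n¹⁰), i.e. O(n⁴) ≺ g ≺ O(n¹⁰).
Check each option:
  A. 5n — O(n) does not grow strictly faster than f(n)
  B. 3ⁿ — O(3ⁿ) does not grow strictly slower than h(n)
  C. n² — O(n²) does not grow strictly faster than f(n)
  D. n⁵ — O(n⁵) is strictly between O(n⁴) and O(n¹⁰) ✓

Only option D (n⁵) lies strictly between.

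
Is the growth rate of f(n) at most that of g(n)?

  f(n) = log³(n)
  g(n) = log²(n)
False

f(n) = log³(n) is O(log³ n), and g(n) = log²(n) is O(log² n).
Since O(log³ n) grows faster than O(log² n), f(n) = O(g(n)) is false.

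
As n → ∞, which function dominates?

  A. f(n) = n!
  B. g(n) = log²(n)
A

f(n) = n! is O(n!), while g(n) = log²(n) is O(log² n).
Since O(n!) grows faster than O(log² n), f(n) dominates.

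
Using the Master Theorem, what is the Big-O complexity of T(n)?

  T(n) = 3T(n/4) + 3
Θ(n^log₄(3))

Master Theorem: a = 3, b = 4, f(n) = 3.
Compute the critical exponent d = log₄(3) = 0.792.
Compare f(n) = Θ(1) against n^d:
  k = 0 < d = 0.792, so f(n) = O(n^(d-ε)) — Case 1.
  The recursion cost dominates: T(n) = Θ(n^d) = Θ(n^log₄(3)).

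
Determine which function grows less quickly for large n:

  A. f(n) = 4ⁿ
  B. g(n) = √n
B

f(n) = 4ⁿ is O(4ⁿ), while g(n) = √n is O(√n).
Since O(√n) grows slower than O(4ⁿ), g(n) is dominated.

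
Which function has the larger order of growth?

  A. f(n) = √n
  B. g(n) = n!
B

f(n) = √n is O(√n), while g(n) = n! is O(n!).
Since O(n!) grows faster than O(√n), g(n) dominates.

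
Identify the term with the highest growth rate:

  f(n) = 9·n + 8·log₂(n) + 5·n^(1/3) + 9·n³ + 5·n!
5·n!

Looking at each term:
  - 9·n is O(n)
  - 8·log₂(n) is O(log n)
  - 5·n^(1/3) is O(n^(1/3))
  - 9·n³ is O(n³)
  - 5·n! is O(n!)

The term 5·n! (O(n!)) grows fastest and dominates all others.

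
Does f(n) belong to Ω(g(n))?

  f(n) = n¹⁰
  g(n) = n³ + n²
True

f(n) = n¹⁰ is O(n¹⁰), and g(n) = n³ + n² is O(n³).
Since O(n¹⁰) grows at least as fast as O(n³), f(n) = Ω(g(n)) is true.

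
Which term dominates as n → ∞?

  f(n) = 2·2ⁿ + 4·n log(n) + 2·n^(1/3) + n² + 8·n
2·2ⁿ

Looking at each term:
  - 2·2ⁿ is O(2ⁿ)
  - 4·n log(n) is O(n log n)
  - 2·n^(1/3) is O(n^(1/3))
  - n² is O(n²)
  - 8·n is O(n)

The term 2·2ⁿ (O(2ⁿ)) grows fastest and dominates all others.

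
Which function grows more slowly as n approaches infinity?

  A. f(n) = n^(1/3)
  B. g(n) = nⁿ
A

f(n) = n^(1/3) is O(n^(1/3)), while g(n) = nⁿ is O(nⁿ).
Since O(n^(1/3)) grows slower than O(nⁿ), f(n) is dominated.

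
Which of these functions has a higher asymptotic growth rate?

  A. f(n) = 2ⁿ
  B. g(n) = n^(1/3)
A

f(n) = 2ⁿ is O(2ⁿ), while g(n) = n^(1/3) is O(n^(1/3)).
Since O(2ⁿ) grows faster than O(n^(1/3)), f(n) dominates.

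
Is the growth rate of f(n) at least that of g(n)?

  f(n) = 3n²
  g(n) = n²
True

f(n) = 3n² and g(n) = n² are both O(n²).
Big-Ω permits equal growth rates (f ≥ c·g for some c > 0), so f(n) = Ω(g(n)) is true.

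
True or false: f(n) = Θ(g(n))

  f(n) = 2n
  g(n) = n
True

f(n) = 2n and g(n) = n are both O(n).
Since they have the same asymptotic growth rate, f(n) = Θ(g(n)) is true.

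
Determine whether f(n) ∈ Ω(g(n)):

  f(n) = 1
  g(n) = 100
True

f(n) = 1 and g(n) = 100 are both O(1).
Big-Ω permits equal growth rates (f ≥ c·g for some c > 0), so f(n) = Ω(g(n)) is true.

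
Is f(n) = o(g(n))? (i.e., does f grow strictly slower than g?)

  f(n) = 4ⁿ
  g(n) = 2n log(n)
False

f(n) = 4ⁿ is O(4ⁿ), and g(n) = 2n log(n) is O(n log n).
Since O(4ⁿ) grows faster than or equal to O(n log n), f(n) = o(g(n)) is false.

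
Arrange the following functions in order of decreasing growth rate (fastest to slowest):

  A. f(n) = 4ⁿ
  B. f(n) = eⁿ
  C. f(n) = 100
A > B > C

Comparing growth rates:
A = 4ⁿ is O(4ⁿ)
B = eⁿ is O(eⁿ)
C = 100 is O(1)

Therefore, the order from fastest to slowest is: A > B > C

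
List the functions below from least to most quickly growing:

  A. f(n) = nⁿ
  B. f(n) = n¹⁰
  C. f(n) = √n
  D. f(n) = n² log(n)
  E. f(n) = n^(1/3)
E < C < D < B < A

Comparing growth rates:
E = n^(1/3) is O(n^(1/3))
C = √n is O(√n)
D = n² log(n) is O(n² log n)
B = n¹⁰ is O(n¹⁰)
A = nⁿ is O(nⁿ)

Therefore, the order from slowest to fastest is: E < C < D < B < A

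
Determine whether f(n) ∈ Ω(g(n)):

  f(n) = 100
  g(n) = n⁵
False

f(n) = 100 is O(1), and g(n) = n⁵ is O(n⁵).
Since O(1) grows slower than O(n⁵), f(n) = Ω(g(n)) is false.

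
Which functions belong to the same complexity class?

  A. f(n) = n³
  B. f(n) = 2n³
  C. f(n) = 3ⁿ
A and B

Examining each function:
  A. n³ is O(n³)
  B. 2n³ is O(n³)
  C. 3ⁿ is O(3ⁿ)

Functions A and B both have the same complexity class.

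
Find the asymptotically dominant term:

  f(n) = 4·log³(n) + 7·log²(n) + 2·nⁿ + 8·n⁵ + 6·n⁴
2·nⁿ

Looking at each term:
  - 4·log³(n) is O(log³ n)
  - 7·log²(n) is O(log² n)
  - 2·nⁿ is O(nⁿ)
  - 8·n⁵ is O(n⁵)
  - 6·n⁴ is O(n⁴)

The term 2·nⁿ (O(nⁿ)) grows fastest and dominates all others.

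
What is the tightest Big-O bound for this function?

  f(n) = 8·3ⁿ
O(3ⁿ)

The dominant term in 8·3ⁿ is 8·3ⁿ, which is Θ(3ⁿ).
Constants are absorbed, so the tightest bound is O(3ⁿ).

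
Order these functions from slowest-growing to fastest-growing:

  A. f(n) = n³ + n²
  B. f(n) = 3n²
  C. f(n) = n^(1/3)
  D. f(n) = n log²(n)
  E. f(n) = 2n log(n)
C < E < D < B < A

Comparing growth rates:
C = n^(1/3) is O(n^(1/3))
E = 2n log(n) is O(n log n)
D = n log²(n) is O(n log² n)
B = 3n² is O(n²)
A = n³ + n² is O(n³)

Therefore, the order from slowest to fastest is: C < E < D < B < A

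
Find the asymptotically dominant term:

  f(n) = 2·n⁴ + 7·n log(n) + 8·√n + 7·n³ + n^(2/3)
2·n⁴

Looking at each term:
  - 2·n⁴ is O(n⁴)
  - 7·n log(n) is O(n log n)
  - 8·√n is O(√n)
  - 7·n³ is O(n³)
  - n^(2/3) is O(n^(2/3))

The term 2·n⁴ (O(n⁴)) grows fastest and dominates all others.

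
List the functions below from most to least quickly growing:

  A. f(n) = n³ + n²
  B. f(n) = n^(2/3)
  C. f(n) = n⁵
C > A > B

Comparing growth rates:
C = n⁵ is O(n⁵)
A = n³ + n² is O(n³)
B = n^(2/3) is O(n^(2/3))

Therefore, the order from fastest to slowest is: C > A > B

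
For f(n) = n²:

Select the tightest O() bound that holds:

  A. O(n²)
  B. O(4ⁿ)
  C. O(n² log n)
A

f(n) = n² is O(n²).
All listed options are valid Big-O bounds (upper bounds),
but O(n²) is the tightest (smallest valid bound).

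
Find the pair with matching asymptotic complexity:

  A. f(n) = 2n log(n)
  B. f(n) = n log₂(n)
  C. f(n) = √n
A and B

Examining each function:
  A. 2n log(n) is O(n log n)
  B. n log₂(n) is O(n log n)
  C. √n is O(√n)

Functions A and B both have the same complexity class.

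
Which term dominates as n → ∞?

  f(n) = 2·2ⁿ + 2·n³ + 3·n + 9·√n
2·2ⁿ

Looking at each term:
  - 2·2ⁿ is O(2ⁿ)
  - 2·n³ is O(n³)
  - 3·n is O(n)
  - 9·√n is O(√n)

The term 2·2ⁿ (O(2ⁿ)) grows fastest and dominates all others.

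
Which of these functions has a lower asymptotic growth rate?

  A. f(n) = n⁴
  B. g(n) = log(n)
B

f(n) = n⁴ is O(n⁴), while g(n) = log(n) is O(log n).
Since O(log n) grows slower than O(n⁴), g(n) is dominated.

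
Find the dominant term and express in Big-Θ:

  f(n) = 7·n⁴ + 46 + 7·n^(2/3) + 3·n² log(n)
Θ(n⁴)

Order the terms by growth rate: 46 ≺ 7·n^(2/3) ≺ 3·n² log(n) ≺ 7·n⁴.
The fastest-growing term 7·n⁴ dominates as n → ∞; dropping its constant factor gives Θ(n⁴).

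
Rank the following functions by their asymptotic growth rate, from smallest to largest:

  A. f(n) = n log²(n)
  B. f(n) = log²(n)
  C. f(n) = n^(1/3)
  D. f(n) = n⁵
B < C < A < D

Comparing growth rates:
B = log²(n) is O(log² n)
C = n^(1/3) is O(n^(1/3))
A = n log²(n) is O(n log² n)
D = n⁵ is O(n⁵)

Therefore, the order from slowest to fastest is: B < C < A < D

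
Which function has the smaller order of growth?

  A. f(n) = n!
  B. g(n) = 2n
B

f(n) = n! is O(n!), while g(n) = 2n is O(n).
Since O(n) grows slower than O(n!), g(n) is dominated.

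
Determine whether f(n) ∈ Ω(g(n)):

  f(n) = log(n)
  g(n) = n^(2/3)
False

f(n) = log(n) is O(log n), and g(n) = n^(2/3) is O(n^(2/3)).
Since O(log n) grows slower than O(n^(2/3)), f(n) = Ω(g(n)) is false.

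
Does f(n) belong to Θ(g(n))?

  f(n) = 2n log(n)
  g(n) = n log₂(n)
True

f(n) = 2n log(n) and g(n) = n log₂(n) are both O(n log n).
Since they have the same asymptotic growth rate, f(n) = Θ(g(n)) is true.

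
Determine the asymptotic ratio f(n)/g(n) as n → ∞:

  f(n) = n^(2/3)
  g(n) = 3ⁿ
0

Since n^(2/3) (O(n^(2/3))) grows slower than 3ⁿ (O(3ⁿ)),
the ratio f(n)/g(n) → 0 as n → ∞.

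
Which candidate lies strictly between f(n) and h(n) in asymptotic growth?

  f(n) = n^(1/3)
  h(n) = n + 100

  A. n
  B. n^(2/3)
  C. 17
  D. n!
B

We need g(n) with n^(1/3) = o(g(n)) and g(n) = o(n + 100), i.e. O(n^(1/3)) ≺ g ≺ O(n).
Check each option:
  A. n — O(n) does not grow strictly slower than h(n)
  B. n^(2/3) — O(n^(2/3)) is strictly between O(n^(1/3)) and O(n) ✓
  C. 17 — O(1) does not grow strictly faster than f(n)
  D. n! — O(n!) does not grow strictly slower than h(n)

Only option B (n^(2/3)) lies strictly between.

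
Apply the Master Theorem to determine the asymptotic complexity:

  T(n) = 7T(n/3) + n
Θ(n^log₃(7))

Master Theorem: a = 7, b = 3, f(n) = n.
Compute the critical exponent d = log₃(7) = 1.771.
Compare f(n) = Θ(n) against n^d:
  k = 1 < d = 1.771, so f(n) = O(n^(d-ε)) — Case 1.
  The recursion cost dominates: T(n) = Θ(n^d) = Θ(n^log₃(7)).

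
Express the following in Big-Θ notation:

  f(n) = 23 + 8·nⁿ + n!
Θ(nⁿ)

Order the terms by growth rate: 23 ≺ n! ≺ 8·nⁿ.
The fastest-growing term 8·nⁿ dominates as n → ∞; dropping its constant factor gives Θ(nⁿ).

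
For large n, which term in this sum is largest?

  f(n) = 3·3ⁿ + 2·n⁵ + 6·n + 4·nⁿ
4·nⁿ

Looking at each term:
  - 3·3ⁿ is O(3ⁿ)
  - 2·n⁵ is O(n⁵)
  - 6·n is O(n)
  - 4·nⁿ is O(nⁿ)

The term 4·nⁿ (O(nⁿ)) grows fastest and dominates all others.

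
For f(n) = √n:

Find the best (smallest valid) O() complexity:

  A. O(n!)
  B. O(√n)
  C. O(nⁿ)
B

f(n) = √n is O(√n).
All listed options are valid Big-O bounds (upper bounds),
but O(√n) is the tightest (smallest valid bound).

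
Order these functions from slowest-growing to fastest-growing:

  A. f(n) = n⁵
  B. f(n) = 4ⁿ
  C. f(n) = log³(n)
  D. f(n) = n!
C < A < B < D

Comparing growth rates:
C = log³(n) is O(log³ n)
A = n⁵ is O(n⁵)
B = 4ⁿ is O(4ⁿ)
D = n! is O(n!)

Therefore, the order from slowest to fastest is: C < A < B < D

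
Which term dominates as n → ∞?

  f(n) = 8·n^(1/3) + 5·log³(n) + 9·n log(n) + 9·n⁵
9·n⁵

Looking at each term:
  - 8·n^(1/3) is O(n^(1/3))
  - 5·log³(n) is O(log³ n)
  - 9·n log(n) is O(n log n)
  - 9·n⁵ is O(n⁵)

The term 9·n⁵ (O(n⁵)) grows fastest and dominates all others.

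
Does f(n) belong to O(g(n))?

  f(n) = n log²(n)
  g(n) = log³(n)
False

f(n) = n log²(n) is O(n log² n), and g(n) = log³(n) is O(log³ n).
Since O(n log² n) grows faster than O(log³ n), f(n) = O(g(n)) is false.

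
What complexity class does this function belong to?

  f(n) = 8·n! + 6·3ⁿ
O(n!)

The dominant term in 8·n! + 6·3ⁿ is 8·n!, which is Θ(n!).
Lower-order terms (6·3ⁿ) are asymptotically negligible.
Constants are absorbed, so the tightest bound is O(n!).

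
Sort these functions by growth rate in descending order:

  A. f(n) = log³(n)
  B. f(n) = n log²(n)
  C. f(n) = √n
B > C > A

Comparing growth rates:
B = n log²(n) is O(n log² n)
C = √n is O(√n)
A = log³(n) is O(log³ n)

Therefore, the order from fastest to slowest is: B > C > A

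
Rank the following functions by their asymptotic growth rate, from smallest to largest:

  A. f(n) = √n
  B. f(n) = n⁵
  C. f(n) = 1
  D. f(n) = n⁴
C < A < D < B

Comparing growth rates:
C = 1 is O(1)
A = √n is O(√n)
D = n⁴ is O(n⁴)
B = n⁵ is O(n⁵)

Therefore, the order from slowest to fastest is: C < A < D < B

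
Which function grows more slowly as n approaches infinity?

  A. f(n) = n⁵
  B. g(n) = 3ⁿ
A

f(n) = n⁵ is O(n⁵), while g(n) = 3ⁿ is O(3ⁿ).
Since O(n⁵) grows slower than O(3ⁿ), f(n) is dominated.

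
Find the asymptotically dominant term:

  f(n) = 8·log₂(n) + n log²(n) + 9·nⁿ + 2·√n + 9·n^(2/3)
9·nⁿ

Looking at each term:
  - 8·log₂(n) is O(log n)
  - n log²(n) is O(n log² n)
  - 9·nⁿ is O(nⁿ)
  - 2·√n is O(√n)
  - 9·n^(2/3) is O(n^(2/3))

The term 9·nⁿ (O(nⁿ)) grows fastest and dominates all others.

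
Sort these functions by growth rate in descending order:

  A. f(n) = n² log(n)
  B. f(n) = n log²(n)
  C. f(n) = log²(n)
A > B > C

Comparing growth rates:
A = n² log(n) is O(n² log n)
B = n log²(n) is O(n log² n)
C = log²(n) is O(log² n)

Therefore, the order from fastest to slowest is: A > B > C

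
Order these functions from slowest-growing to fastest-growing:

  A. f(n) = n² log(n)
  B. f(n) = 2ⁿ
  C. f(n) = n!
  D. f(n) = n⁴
A < D < B < C

Comparing growth rates:
A = n² log(n) is O(n² log n)
D = n⁴ is O(n⁴)
B = 2ⁿ is O(2ⁿ)
C = n! is O(n!)

Therefore, the order from slowest to fastest is: A < D < B < C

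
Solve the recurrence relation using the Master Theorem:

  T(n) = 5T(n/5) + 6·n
Θ(n log n)

Master Theorem: a = 5, b = 5, f(n) = 6·n.
Compute the critical exponent d = log₅(5) = 1.
Compare f(n) = Θ(n) against n^d:
  k = 1 = d, so f(n) = Θ(n^d) — Case 2.
  Work is balanced across levels: T(n) = Θ(n^d log n) = Θ(n log n).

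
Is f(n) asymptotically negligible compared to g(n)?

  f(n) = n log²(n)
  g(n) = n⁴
True

f(n) = n log²(n) is O(n log² n), and g(n) = n⁴ is O(n⁴).
Since O(n log² n) grows strictly slower than O(n⁴), f(n) = o(g(n)) is true.
This means lim(n→∞) f(n)/g(n) = 0.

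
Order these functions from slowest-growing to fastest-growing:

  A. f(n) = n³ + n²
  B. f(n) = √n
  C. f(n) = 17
C < B < A

Comparing growth rates:
C = 17 is O(1)
B = √n is O(√n)
A = n³ + n² is O(n³)

Therefore, the order from slowest to fastest is: C < B < A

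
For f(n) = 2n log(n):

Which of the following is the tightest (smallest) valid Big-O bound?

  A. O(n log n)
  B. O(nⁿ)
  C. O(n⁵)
A

f(n) = 2n log(n) is O(n log n).
All listed options are valid Big-O bounds (upper bounds),
but O(n log n) is the tightest (smallest valid bound).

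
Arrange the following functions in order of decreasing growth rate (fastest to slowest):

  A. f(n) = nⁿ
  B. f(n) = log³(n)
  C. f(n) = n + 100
A > C > B

Comparing growth rates:
A = nⁿ is O(nⁿ)
C = n + 100 is O(n)
B = log³(n) is O(log³ n)

Therefore, the order from fastest to slowest is: A > C > B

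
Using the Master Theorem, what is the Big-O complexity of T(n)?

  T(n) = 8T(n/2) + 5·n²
Θ(n³)

Master Theorem: a = 8, b = 2, f(n) = 5·n².
Compute the critical exponent d = log₂(8) = 3.
Compare f(n) = Θ(n²) against n^d:
  k = 2 < d = 3, so f(n) = O(n^(d-ε)) — Case 1.
  The recursion cost dominates: T(n) = Θ(n^d) = Θ(n³).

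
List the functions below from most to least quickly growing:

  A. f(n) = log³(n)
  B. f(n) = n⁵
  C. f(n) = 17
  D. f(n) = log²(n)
B > A > D > C

Comparing growth rates:
B = n⁵ is O(n⁵)
A = log³(n) is O(log³ n)
D = log²(n) is O(log² n)
C = 17 is O(1)

Therefore, the order from fastest to slowest is: B > A > D > C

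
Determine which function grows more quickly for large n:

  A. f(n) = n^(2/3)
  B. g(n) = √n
A

f(n) = n^(2/3) is O(n^(2/3)), while g(n) = √n is O(√n).
Since O(n^(2/3)) grows faster than O(√n), f(n) dominates.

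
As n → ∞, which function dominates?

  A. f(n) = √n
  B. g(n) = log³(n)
A

f(n) = √n is O(√n), while g(n) = log³(n) is O(log³ n).
Since O(√n) grows faster than O(log³ n), f(n) dominates.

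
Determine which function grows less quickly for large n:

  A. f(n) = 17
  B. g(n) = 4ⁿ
A

f(n) = 17 is O(1), while g(n) = 4ⁿ is O(4ⁿ).
Since O(1) grows slower than O(4ⁿ), f(n) is dominated.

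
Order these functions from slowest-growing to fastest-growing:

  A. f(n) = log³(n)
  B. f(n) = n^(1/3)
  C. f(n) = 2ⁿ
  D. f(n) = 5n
A < B < D < C

Comparing growth rates:
A = log³(n) is O(log³ n)
B = n^(1/3) is O(n^(1/3))
D = 5n is O(n)
C = 2ⁿ is O(2ⁿ)

Therefore, the order from slowest to fastest is: A < B < D < C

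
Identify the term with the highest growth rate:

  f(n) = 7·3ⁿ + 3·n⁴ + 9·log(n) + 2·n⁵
7·3ⁿ

Looking at each term:
  - 7·3ⁿ is O(3ⁿ)
  - 3·n⁴ is O(n⁴)
  - 9·log(n) is O(log n)
  - 2·n⁵ is O(n⁵)

The term 7·3ⁿ (O(3ⁿ)) grows fastest and dominates all others.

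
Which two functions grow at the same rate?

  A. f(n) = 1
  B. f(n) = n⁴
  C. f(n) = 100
A and C

Examining each function:
  A. 1 is O(1)
  B. n⁴ is O(n⁴)
  C. 100 is O(1)

Functions A and C both have the same complexity class.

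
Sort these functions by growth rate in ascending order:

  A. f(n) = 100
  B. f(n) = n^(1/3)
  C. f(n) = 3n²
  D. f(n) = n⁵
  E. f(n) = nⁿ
A < B < C < D < E

Comparing growth rates:
A = 100 is O(1)
B = n^(1/3) is O(n^(1/3))
C = 3n² is O(n²)
D = n⁵ is O(n⁵)
E = nⁿ is O(nⁿ)

Therefore, the order from slowest to fastest is: A < B < C < D < E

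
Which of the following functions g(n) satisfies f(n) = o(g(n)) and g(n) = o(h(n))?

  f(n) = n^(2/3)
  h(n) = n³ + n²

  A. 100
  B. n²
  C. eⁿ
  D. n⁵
B

We need g(n) with n^(2/3) = o(g(n)) and g(n) = o(n³ + n²), i.e. O(n^(2/3)) ≺ g ≺ O(n³).
Check each option:
  A. 100 — O(1) does not grow strictly faster than f(n)
  B. n² — O(n²) is strictly between O(n^(2/3)) and O(n³) ✓
  C. eⁿ — O(eⁿ) does not grow strictly slower than h(n)
  D. n⁵ — O(n⁵) does not grow strictly slower than h(n)

Only option B (n²) lies strictly between.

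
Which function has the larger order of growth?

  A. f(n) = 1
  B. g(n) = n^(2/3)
B

f(n) = 1 is O(1), while g(n) = n^(2/3) is O(n^(2/3)).
Since O(n^(2/3)) grows faster than O(1), g(n) dominates.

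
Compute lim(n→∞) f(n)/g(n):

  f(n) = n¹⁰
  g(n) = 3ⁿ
0

Since n¹⁰ (O(n¹⁰)) grows slower than 3ⁿ (O(3ⁿ)),
the ratio f(n)/g(n) → 0 as n → ∞.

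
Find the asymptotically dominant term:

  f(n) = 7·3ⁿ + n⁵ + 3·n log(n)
7·3ⁿ

Looking at each term:
  - 7·3ⁿ is O(3ⁿ)
  - n⁵ is O(n⁵)
  - 3·n log(n) is O(n log n)

The term 7·3ⁿ (O(3ⁿ)) grows fastest and dominates all others.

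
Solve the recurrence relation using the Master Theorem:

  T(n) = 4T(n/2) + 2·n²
Θ(n² log n)

Master Theorem: a = 4, b = 2, f(n) = 2·n².
Compute the critical exponent d = log₂(4) = 2.
Compare f(n) = Θ(n²) against n^d:
  k = 2 = d, so f(n) = Θ(n^d) — Case 2.
  Work is balanced across levels: T(n) = Θ(n^d log n) = Θ(n² log n).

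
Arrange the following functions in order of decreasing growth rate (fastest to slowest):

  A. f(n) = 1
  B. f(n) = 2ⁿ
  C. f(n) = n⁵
B > C > A

Comparing growth rates:
B = 2ⁿ is O(2ⁿ)
C = n⁵ is O(n⁵)
A = 1 is O(1)

Therefore, the order from fastest to slowest is: B > C > A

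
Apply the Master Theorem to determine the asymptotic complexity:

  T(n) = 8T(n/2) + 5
Θ(n³)

Master Theorem: a = 8, b = 2, f(n) = 5.
Compute the critical exponent d = log₂(8) = 3.
Compare f(n) = Θ(1) against n^d:
  k = 0 < d = 3, so f(n) = O(n^(d-ε)) — Case 1.
  The recursion cost dominates: T(n) = Θ(n^d) = Θ(n³).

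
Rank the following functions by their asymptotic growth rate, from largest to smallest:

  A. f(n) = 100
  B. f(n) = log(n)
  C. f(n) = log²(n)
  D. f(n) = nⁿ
D > C > B > A

Comparing growth rates:
D = nⁿ is O(nⁿ)
C = log²(n) is O(log² n)
B = log(n) is O(log n)
A = 100 is O(1)

Therefore, the order from fastest to slowest is: D > C > B > A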